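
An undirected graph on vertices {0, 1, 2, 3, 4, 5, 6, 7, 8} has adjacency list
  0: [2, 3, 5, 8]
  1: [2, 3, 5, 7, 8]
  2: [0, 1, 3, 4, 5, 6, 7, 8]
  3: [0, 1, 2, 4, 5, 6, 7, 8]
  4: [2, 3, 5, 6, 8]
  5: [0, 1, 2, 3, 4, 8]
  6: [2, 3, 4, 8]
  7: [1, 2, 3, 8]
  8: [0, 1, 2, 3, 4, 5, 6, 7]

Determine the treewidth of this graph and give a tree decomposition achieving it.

Treewidth 4.
One such decomposition:
Bags: B1 = {1, 2, 3, 5, 8}  B2 = {1, 2, 3, 7, 8}  B3 = {2, 3, 4, 5, 8}  B4 = {0, 2, 3, 5, 8}  B5 = {2, 3, 4, 6, 8}
Tree: B1–B2, B1–B3, B3–B4, B3–B5

The largest bag has 5 vertices, giving width 4; this decomposition certifies tw(G) ≤ 4. On the other hand G contains the 5-clique {0, 2, 3, 5, 8}. A clique must lie in a single bag of any decomposition, so no decomposition can have width below 4. The upper and lower bounds meet at 4, so that is the treewidth.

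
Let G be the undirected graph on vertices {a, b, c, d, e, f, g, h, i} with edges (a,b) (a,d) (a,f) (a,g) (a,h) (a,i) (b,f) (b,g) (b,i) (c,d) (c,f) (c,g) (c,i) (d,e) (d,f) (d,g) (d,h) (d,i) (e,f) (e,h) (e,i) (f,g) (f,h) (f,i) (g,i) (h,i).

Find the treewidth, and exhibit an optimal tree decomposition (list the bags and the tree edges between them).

Treewidth 4.
Bags: B1 = {c, d, f, g, i}  B2 = {a, d, f, g, i}  B3 = {a, b, f, g, i}  B4 = {a, d, f, h, i}  B5 = {d, e, f, h, i}
Tree: B1–B2, B2–B3, B2–B4, B4–B5

Each bag holds 5 vertices, so the decomposition has width 4, which upper-bounds the treewidth. Conversely, {c, d, f, g, i} is a clique of size 5, and the vertices of any clique must share a bag in every tree decomposition; so some bag has ≥ 5 vertices and tw(G) ≥ 4. Therefore the treewidth is 4.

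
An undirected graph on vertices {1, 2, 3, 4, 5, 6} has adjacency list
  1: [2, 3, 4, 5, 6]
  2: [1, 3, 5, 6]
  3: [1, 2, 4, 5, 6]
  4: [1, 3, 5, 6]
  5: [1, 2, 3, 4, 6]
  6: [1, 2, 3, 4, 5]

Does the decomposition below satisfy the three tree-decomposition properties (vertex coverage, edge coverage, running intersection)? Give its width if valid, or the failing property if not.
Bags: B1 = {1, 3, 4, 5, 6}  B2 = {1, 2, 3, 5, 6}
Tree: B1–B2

Yes; width 4.

Vertex coverage: the bags together contain {1, 2, 3, 4, 5, 6}, the full vertex set. Edge coverage: each edge of G has both endpoints in at least one bag. Running intersection: for every vertex, the bags containing it form a connected subtree. All three properties hold, so this is a valid tree decomposition of width max|bag| − 1 = 4, and hence tw(G) ≤ 4.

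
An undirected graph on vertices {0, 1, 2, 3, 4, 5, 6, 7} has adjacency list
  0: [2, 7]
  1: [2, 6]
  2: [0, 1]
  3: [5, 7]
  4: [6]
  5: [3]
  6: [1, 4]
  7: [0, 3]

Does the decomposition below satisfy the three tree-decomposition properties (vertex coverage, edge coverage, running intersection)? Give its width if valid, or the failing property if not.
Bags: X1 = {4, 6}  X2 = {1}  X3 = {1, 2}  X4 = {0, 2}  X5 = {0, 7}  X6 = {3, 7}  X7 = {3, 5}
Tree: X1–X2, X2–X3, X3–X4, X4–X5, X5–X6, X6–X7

No — edge (6,1) lies in no bag.

A tree decomposition must satisfy three properties: every vertex lies in some bag; for every edge, both endpoints lie together in some bag; and for every vertex, the bags containing it form a connected subtree. Here edge (6,1) lies in no bag, so the decomposition is invalid.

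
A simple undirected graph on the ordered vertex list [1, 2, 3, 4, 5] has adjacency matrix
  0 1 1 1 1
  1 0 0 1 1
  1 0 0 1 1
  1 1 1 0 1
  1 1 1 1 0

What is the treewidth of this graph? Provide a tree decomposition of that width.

The largest bag has 4 vertices, giving width 3; this decomposition certifies tw(G) ≤ 3. Conversely, {1, 2, 4, 5} is a clique of size 4, and the vertices of any clique must share a bag in every tree decomposition; so some bag has ≥ 4 vertices and tw(G) ≥ 3. Therefore the treewidth is 3.

Treewidth 3.
One optimal decomposition is:
Bags: B1 = {1, 2, 4, 5}  B2 = {1, 3, 4, 5}
Tree: B1–B2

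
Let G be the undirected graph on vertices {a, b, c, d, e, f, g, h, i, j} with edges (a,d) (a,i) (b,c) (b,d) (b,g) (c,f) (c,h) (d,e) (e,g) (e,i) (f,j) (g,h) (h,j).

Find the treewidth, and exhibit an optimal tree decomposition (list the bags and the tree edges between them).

Treewidth 2.
One optimal decomposition is:
Bags: B1 = {c, f, j}  B2 = {c, h, j}  B3 = {b, c, h}  B4 = {b, g, h}  B5 = {b, d, g}  B6 = {d, e, g}  B7 = {a, d, e}  B8 = {a, e, i}
Tree: B1–B2, B2–B3, B3–B4, B4–B5, B5–B6, B6–B7, B7–B8

Every bag has size at most 3, so the width is 3 − 1 = 2 and tw(G) ≤ 2. Since f–j–h–c–f is a cycle in G, G is not acyclic. Forests are exactly the graphs of treewidth ≤ 1, so tw(G) ≥ 2. Therefore the treewidth is 2.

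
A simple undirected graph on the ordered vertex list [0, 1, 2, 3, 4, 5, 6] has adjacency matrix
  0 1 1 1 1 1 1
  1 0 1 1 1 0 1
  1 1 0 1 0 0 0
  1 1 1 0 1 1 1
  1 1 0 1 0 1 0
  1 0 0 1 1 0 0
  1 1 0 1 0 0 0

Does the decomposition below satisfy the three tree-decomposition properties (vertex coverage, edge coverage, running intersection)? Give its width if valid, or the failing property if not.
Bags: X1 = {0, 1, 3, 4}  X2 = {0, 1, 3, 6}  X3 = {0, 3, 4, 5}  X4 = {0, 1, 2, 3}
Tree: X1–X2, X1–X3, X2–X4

Yes; width 3.

Every vertex of G appears in some bag (union = {0, 1, 2, 3, 4, 5, 6}); every edge is covered by a bag; and for each vertex v the set of bags containing v is connected in the bag tree. The decomposition is therefore valid. The largest bag has 4 vertices, so the width is 3.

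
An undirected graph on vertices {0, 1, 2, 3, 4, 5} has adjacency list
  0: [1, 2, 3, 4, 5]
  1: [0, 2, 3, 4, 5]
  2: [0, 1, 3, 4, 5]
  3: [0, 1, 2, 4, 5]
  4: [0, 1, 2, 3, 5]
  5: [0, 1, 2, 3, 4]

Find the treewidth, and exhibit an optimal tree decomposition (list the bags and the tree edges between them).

With just one bag of size 6, the width is 6 − 1 = 5, so tw(G) ≤ 5. Conversely, {0, 1, 2, 3, 4, 5} is a clique of size 6, and the vertices of any clique must share a bag in every tree decomposition; so some bag has ≥ 6 vertices and tw(G) ≥ 5. Combining the bounds, tw(G) = 5.

Treewidth 5.
One optimal decomposition is:
Bags: B1 = {0, 1, 2, 3, 4, 5}
Tree: (single bag)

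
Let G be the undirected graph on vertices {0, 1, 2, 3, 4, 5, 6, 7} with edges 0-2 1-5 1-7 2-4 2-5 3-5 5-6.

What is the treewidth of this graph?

A width-1 tree decomposition is:
Bags: B1 = {1, 5}  B2 = {2, 5}  B3 = {5, 6}  B4 = {3, 5}  B5 = {2, 4}  B6 = {1, 7}  B7 = {0, 2}
Tree: B1–B2, B2–B3, B2–B4, B2–B5, B1–B6, B2–B7
Each bag holds 2 vertices, so the decomposition has width 1, which upper-bounds the treewidth. G has an edge, so its treewidth is at least 1. Combining the bounds, tw(G) = 1.

1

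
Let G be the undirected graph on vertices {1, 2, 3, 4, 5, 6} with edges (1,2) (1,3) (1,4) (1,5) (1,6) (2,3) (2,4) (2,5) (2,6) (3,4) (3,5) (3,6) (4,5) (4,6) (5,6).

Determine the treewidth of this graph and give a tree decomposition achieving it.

A single bag containing all 6 vertices is trivially a valid decomposition of width 5. Conversely, {1, 2, 3, 4, 5, 6} is a clique of size 6, and the vertices of any clique must share a bag in every tree decomposition; so some bag has ≥ 6 vertices and tw(G) ≥ 5. Combining the bounds, tw(G) = 5.

Treewidth 5.
One optimal decomposition is:
Bags: B1 = {1, 2, 3, 4, 5, 6}
Tree: (single bag)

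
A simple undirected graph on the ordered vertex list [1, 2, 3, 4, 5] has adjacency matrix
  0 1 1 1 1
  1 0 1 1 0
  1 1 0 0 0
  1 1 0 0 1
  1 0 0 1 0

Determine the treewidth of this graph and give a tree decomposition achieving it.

The largest bag has 3 vertices, giving width 2; this decomposition certifies tw(G) ≤ 2. On the other hand G contains the 3-clique {1, 2, 3}. A clique must lie in a single bag of any decomposition, so no decomposition can have width below 2. Therefore the treewidth is 2.

Treewidth 2.
Bags: B1 = {1, 2, 3}  B2 = {1, 2, 4}  B3 = {1, 4, 5}
Tree: B1–B2, B2–B3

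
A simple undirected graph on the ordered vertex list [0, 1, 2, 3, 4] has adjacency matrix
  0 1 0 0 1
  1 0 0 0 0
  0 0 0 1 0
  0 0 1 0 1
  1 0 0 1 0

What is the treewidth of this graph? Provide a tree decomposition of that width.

Treewidth 1.
One such decomposition:
Bags: B1 = {0, 4}  B2 = {3, 4}  B3 = {2, 3}  B4 = {0, 1}
Tree: B1–B2, B2–B3, B1–B4

The largest bag has 2 vertices, giving width 1; this decomposition certifies tw(G) ≤ 1. G has an edge, so its treewidth is at least 1. Therefore the treewidth is 1.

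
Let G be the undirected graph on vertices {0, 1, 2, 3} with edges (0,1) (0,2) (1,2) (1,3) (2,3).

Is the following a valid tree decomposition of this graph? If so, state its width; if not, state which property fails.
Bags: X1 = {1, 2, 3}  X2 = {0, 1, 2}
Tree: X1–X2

Yes; width 2.

Checking the three conditions: (i) the bags cover all of {0, 1, 2, 3}; (ii) for each edge, some bag contains both endpoints; (iii) the bags containing any fixed vertex form a subtree. All hold, so the decomposition is valid with width 3 − 1 = 2.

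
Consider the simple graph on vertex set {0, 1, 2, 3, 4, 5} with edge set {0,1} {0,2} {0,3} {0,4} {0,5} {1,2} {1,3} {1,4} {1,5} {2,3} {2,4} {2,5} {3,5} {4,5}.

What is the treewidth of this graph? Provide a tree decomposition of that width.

Every bag has size at most 5, so the width is 5 − 1 = 4 and tw(G) ≤ 4. Conversely, {0, 1, 2, 3, 5} is a clique of size 5, and the vertices of any clique must share a bag in every tree decomposition; so some bag has ≥ 5 vertices and tw(G) ≥ 4. The upper and lower bounds meet at 4, so that is the treewidth.

Treewidth 4.
One such decomposition:
Bags: B1 = {0, 1, 2, 4, 5}  B2 = {0, 1, 2, 3, 5}
Tree: B1–B2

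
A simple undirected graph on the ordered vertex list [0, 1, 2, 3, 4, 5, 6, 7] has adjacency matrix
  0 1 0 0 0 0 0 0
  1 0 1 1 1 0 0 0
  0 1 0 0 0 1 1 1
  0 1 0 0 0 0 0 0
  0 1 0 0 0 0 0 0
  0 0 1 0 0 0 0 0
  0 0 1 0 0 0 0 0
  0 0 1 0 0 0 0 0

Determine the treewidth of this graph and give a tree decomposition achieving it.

Treewidth 1.
One such decomposition:
Bags: B1 = {1, 2}  B2 = {0, 1}  B3 = {2, 6}  B4 = {2, 7}  B5 = {1, 3}  B6 = {2, 5}  B7 = {1, 4}
Tree: B1–B2, B1–B3, B3–B4, B1–B5, B4–B6, B2–B7

The largest bag has 2 vertices, giving width 1; this decomposition certifies tw(G) ≤ 1. Any graph with an edge has treewidth ≥ 1, and G has the edge 2–1. The upper and lower bounds meet at 1, so that is the treewidth.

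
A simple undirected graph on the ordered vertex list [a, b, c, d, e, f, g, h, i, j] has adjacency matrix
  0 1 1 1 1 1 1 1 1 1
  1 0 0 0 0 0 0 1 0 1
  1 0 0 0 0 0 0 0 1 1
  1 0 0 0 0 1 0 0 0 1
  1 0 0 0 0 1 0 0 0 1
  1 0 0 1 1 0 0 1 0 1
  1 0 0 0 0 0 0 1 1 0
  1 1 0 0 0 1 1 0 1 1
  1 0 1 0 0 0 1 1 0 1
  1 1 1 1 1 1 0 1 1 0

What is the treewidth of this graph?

A width-3 tree decomposition is:
Bags: B1 = {a, b, h, j}  B2 = {a, f, h, j}  B3 = {a, h, i, j}  B4 = {a, d, f, j}  B5 = {a, e, f, j}  B6 = {a, c, i, j}  B7 = {a, g, h, i}
Tree: B1–B2, B1–B3, B2–B4, B4–B5, B3–B6, B3–B7
Each bag holds 4 vertices, so the decomposition has width 3, which upper-bounds the treewidth. Conversely, {a, g, h, i} is a clique of size 4, and the vertices of any clique must share a bag in every tree decomposition; so some bag has ≥ 4 vertices and tw(G) ≥ 3. Therefore the treewidth is 3.

3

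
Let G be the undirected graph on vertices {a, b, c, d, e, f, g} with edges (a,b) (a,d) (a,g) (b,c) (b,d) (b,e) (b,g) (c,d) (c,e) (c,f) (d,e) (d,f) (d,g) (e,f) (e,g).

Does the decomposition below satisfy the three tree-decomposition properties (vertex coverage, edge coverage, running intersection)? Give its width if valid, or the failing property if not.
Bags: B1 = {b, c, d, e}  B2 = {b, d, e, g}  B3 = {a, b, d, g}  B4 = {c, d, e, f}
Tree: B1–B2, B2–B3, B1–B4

Vertex coverage: the bags together contain {a, b, c, d, e, f, g}, the full vertex set. Edge coverage: each edge of G has both endpoints in at least one bag. Running intersection: for every vertex, the bags containing it form a connected subtree. All three properties hold, so this is a valid tree decomposition of width max|bag| − 1 = 3, and hence tw(G) ≤ 3.

Yes; width 3.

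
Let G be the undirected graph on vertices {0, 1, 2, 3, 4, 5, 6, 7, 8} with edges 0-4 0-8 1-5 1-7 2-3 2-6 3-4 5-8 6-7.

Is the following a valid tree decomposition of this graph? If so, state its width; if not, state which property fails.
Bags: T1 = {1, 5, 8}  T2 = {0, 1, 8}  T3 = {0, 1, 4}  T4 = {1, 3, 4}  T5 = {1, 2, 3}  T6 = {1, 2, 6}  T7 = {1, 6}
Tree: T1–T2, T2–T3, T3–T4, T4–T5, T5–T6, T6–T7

No — vertex 7 appears in no bag.

A tree decomposition must satisfy three properties: every vertex lies in some bag; for every edge, both endpoints lie together in some bag; and for every vertex, the bags containing it form a connected subtree. Here vertex 7 appears in no bag, so the decomposition is invalid.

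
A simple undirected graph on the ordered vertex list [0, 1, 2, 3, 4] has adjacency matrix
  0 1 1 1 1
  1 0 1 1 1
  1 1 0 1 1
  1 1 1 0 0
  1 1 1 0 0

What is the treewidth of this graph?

3

A width-3 tree decomposition is:
Bags: B1 = {0, 1, 2, 4}  B2 = {0, 1, 2, 3}
Tree: B1–B2
Each bag holds 4 vertices, so the decomposition has width 3, which upper-bounds the treewidth. Conversely, {0, 1, 2, 3} is a clique of size 4, and the vertices of any clique must share a bag in every tree decomposition; so some bag has ≥ 4 vertices and tw(G) ≥ 3. Hence tw(G) = 3 exactly.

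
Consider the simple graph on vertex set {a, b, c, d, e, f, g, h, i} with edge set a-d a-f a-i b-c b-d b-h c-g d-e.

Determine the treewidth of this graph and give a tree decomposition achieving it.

Each bag holds 2 vertices, so the decomposition has width 1, which upper-bounds the treewidth. G has an edge, so its treewidth is at least 1. The upper and lower bounds meet at 1, so that is the treewidth.

Treewidth 1.
One such decomposition:
Bags: B1 = {a, d}  B2 = {a, i}  B3 = {b, d}  B4 = {b, h}  B5 = {a, f}  B6 = {b, c}  B7 = {c, g}  B8 = {d, e}
Tree: B1–B2, B1–B3, B3–B4, B1–B5, B4–B6, B6–B7, B3–B8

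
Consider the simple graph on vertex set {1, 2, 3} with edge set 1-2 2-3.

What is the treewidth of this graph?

A width-1 tree decomposition is:
Bags: B1 = {2, 3}  B2 = {1, 2}
Tree: B1–B2
The largest bag has 2 vertices, giving width 1; this decomposition certifies tw(G) ≤ 1. Since G has at least one edge (e.g. 2–3), it is not an edgeless graph, so tw(G) ≥ 1. The upper and lower bounds meet at 1, so that is the treewidth.

1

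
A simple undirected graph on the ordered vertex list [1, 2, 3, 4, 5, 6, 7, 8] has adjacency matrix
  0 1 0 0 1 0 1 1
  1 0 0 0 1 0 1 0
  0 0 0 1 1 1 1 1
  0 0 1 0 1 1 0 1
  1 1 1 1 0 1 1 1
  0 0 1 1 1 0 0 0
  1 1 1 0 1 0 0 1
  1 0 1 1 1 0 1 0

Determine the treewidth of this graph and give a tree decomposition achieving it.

Treewidth 3.
One such decomposition:
Bags: B1 = {3, 5, 7, 8}  B2 = {1, 5, 7, 8}  B3 = {1, 2, 5, 7}  B4 = {3, 4, 5, 8}  B5 = {3, 4, 5, 6}
Tree: B1–B2, B2–B3, B1–B4, B4–B5

Every bag has size at most 4, so the width is 4 − 1 = 3 and tw(G) ≤ 3. For the lower bound, the 4 vertices {1, 5, 7, 8} are pairwise adjacent, and any tree decomposition puts a clique entirely inside one bag — forcing width ≥ 3. Therefore the treewidth is 3.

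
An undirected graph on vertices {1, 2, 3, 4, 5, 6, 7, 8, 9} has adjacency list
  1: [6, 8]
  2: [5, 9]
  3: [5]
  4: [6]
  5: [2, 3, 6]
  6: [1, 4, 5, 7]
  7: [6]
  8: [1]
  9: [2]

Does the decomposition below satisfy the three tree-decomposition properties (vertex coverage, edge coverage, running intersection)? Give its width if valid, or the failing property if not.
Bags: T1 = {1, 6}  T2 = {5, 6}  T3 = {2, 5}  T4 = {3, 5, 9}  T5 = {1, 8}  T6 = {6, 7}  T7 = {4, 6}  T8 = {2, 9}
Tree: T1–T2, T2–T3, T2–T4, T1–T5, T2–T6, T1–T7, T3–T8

A tree decomposition must satisfy three properties: every vertex lies in some bag; for every edge, both endpoints lie together in some bag; and for every vertex, the bags containing it form a connected subtree. Here bags containing vertex 9 are not connected in the tree, so the decomposition is invalid.

No — bags containing vertex 9 are not connected in the tree.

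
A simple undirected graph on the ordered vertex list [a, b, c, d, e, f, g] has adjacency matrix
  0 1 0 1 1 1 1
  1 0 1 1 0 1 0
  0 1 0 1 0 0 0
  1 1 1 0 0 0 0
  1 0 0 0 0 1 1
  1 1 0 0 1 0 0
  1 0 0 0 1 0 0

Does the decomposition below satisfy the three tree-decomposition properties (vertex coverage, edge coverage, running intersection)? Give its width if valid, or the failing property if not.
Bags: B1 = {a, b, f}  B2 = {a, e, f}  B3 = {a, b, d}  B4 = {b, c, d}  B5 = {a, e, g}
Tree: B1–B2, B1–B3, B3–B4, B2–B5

Vertex coverage: the bags together contain {a, b, c, d, e, f, g}, the full vertex set. Edge coverage: each edge of G has both endpoints in at least one bag. Running intersection: for every vertex, the bags containing it form a connected subtree. All three properties hold, so this is a valid tree decomposition of width max|bag| − 1 = 2, and hence tw(G) ≤ 2.

Yes; width 2.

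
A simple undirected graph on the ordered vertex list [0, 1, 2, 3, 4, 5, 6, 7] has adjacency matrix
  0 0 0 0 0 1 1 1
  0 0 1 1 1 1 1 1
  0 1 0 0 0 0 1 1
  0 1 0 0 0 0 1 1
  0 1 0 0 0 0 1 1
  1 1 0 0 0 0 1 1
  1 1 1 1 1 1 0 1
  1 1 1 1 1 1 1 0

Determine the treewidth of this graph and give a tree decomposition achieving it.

Treewidth 3.
One such decomposition:
Bags: B1 = {1, 3, 6, 7}  B2 = {1, 5, 6, 7}  B3 = {1, 2, 6, 7}  B4 = {1, 4, 6, 7}  B5 = {0, 5, 6, 7}
Tree: B1–B2, B2–B3, B2–B4, B2–B5

Every bag has size at most 4, so the width is 4 − 1 = 3 and tw(G) ≤ 3. On the other hand G contains the 4-clique {0, 5, 6, 7}. A clique must lie in a single bag of any decomposition, so no decomposition can have width below 3. The upper and lower bounds meet at 3, so that is the treewidth.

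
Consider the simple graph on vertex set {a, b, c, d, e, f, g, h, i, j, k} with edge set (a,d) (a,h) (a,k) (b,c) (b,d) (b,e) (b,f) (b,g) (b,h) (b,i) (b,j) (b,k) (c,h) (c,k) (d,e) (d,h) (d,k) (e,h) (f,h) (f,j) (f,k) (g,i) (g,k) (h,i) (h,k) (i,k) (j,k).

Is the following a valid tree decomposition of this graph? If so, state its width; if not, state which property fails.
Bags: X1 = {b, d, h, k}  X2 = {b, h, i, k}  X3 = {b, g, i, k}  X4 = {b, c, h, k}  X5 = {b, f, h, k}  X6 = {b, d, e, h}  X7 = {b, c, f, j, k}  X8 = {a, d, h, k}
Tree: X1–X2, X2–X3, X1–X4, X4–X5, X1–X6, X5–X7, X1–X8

A tree decomposition must satisfy three properties: every vertex lies in some bag; for every edge, both endpoints lie together in some bag; and for every vertex, the bags containing it form a connected subtree. Here bags containing vertex c are not connected in the tree, so the decomposition is invalid.

No — bags containing vertex c are not connected in the tree.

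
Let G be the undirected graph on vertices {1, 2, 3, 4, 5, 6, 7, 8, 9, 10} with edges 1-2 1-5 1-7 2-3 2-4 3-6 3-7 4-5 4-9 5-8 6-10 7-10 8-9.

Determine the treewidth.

A width-2 tree decomposition is:
Bags: B1 = {6, 7, 10}  B2 = {3, 6, 7}  B3 = {1, 3, 7}  B4 = {1, 2, 3}  B5 = {1, 2, 5}  B6 = {2, 4, 5}  B7 = {4, 5, 8}  B8 = {4, 8, 9}
Tree: B1–B2, B2–B3, B3–B4, B4–B5, B5–B6, B6–B7, B7–B8
Every bag has size at most 3, so the width is 3 − 1 = 2 and tw(G) ≤ 2. The edges 10–6–3–7–10 form a cycle, so G is not a tree and its treewidth is at least 2. Combining the bounds, tw(G) = 2.

2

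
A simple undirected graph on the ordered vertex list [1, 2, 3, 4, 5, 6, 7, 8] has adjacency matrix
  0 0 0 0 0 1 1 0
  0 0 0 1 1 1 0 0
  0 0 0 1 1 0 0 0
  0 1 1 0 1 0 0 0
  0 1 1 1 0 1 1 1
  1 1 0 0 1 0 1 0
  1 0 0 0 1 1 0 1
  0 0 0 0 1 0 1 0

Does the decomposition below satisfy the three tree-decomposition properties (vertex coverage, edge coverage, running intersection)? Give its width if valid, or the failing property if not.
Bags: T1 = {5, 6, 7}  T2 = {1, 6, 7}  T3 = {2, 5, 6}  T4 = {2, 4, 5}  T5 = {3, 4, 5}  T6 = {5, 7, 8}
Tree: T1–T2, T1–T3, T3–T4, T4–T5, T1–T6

Every vertex of G appears in some bag (union = {1, 2, 3, 4, 5, 6, 7, 8}); every edge is covered by a bag; and for each vertex v the set of bags containing v is connected in the bag tree. The decomposition is therefore valid. The largest bag has 3 vertices, so the width is 2.

Yes; width 2.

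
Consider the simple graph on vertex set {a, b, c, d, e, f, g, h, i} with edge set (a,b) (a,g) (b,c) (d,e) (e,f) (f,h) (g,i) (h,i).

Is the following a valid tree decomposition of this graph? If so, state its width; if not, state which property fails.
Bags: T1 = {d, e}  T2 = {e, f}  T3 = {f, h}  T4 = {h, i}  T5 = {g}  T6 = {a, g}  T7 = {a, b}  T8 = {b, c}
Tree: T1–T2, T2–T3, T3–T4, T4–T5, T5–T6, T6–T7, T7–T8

No — edge (i,g) lies in no bag.

A tree decomposition must satisfy three properties: every vertex lies in some bag; for every edge, both endpoints lie together in some bag; and for every vertex, the bags containing it form a connected subtree. Here edge (i,g) lies in no bag, so the decomposition is invalid.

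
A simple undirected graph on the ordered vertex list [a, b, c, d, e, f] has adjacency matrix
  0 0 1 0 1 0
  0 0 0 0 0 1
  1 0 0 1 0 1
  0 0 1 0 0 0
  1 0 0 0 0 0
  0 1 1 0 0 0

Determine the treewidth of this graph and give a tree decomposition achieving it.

Each bag holds 2 vertices, so the decomposition has width 1, which upper-bounds the treewidth. Any graph with an edge has treewidth ≥ 1, and G has the edge c–a. Combining the bounds, tw(G) = 1.

Treewidth 1.
One optimal decomposition is:
Bags: B1 = {a, c}  B2 = {c, d}  B3 = {a, e}  B4 = {c, f}  B5 = {b, f}
Tree: B1–B2, B1–B3, B1–B4, B4–B5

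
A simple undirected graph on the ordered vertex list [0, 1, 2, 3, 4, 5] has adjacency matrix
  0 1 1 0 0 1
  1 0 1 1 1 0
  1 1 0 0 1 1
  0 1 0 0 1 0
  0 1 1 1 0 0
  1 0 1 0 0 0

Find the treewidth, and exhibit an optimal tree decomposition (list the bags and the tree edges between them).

Treewidth 2.
Bags: B1 = {0, 1, 2}  B2 = {0, 2, 5}  B3 = {1, 2, 4}  B4 = {1, 3, 4}
Tree: B1–B2, B1–B3, B3–B4

The largest bag has 3 vertices, giving width 2; this decomposition certifies tw(G) ≤ 2. For the lower bound, the 3 vertices {0, 1, 2} are pairwise adjacent, and any tree decomposition puts a clique entirely inside one bag — forcing width ≥ 2. Combining the bounds, tw(G) = 2.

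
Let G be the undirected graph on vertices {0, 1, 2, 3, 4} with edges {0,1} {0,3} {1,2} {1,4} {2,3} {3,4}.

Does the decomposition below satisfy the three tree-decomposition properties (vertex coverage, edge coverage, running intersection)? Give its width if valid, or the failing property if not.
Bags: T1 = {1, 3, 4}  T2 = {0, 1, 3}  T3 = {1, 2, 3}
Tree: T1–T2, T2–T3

Checking the three conditions: (i) the bags cover all of {0, 1, 2, 3, 4}; (ii) for each edge, some bag contains both endpoints; (iii) the bags containing any fixed vertex form a subtree. All hold, so the decomposition is valid with width 3 − 1 = 2.

Yes; width 2.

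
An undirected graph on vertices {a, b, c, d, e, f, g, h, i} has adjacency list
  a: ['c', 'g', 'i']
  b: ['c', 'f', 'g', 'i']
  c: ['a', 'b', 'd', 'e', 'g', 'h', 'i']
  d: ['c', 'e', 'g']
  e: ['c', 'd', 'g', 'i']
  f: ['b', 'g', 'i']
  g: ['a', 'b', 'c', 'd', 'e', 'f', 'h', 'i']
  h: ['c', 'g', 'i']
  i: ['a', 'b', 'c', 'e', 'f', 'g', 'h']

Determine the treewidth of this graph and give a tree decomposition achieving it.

Treewidth 3.
One such decomposition:
Bags: B1 = {b, c, g, i}  B2 = {b, f, g, i}  B3 = {c, e, g, i}  B4 = {a, c, g, i}  B5 = {c, g, h, i}  B6 = {c, d, e, g}
Tree: B1–B2, B1–B3, B3–B4, B1–B5, B3–B6

Every bag has size at most 4, so the width is 4 − 1 = 3 and tw(G) ≤ 3. Conversely, {c, d, e, g} is a clique of size 4, and the vertices of any clique must share a bag in every tree decomposition; so some bag has ≥ 4 vertices and tw(G) ≥ 3. Hence tw(G) = 3 exactly.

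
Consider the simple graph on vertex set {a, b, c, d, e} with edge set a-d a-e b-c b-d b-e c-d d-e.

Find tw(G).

2

A width-2 tree decomposition is:
Bags: B1 = {b, d, e}  B2 = {a, d, e}  B3 = {b, c, d}
Tree: B1–B2, B1–B3
The largest bag has 3 vertices, giving width 2; this decomposition certifies tw(G) ≤ 2. Conversely, {a, d, e} is a clique of size 3, and the vertices of any clique must share a bag in every tree decomposition; so some bag has ≥ 3 vertices and tw(G) ≥ 2. Therefore the treewidth is 2.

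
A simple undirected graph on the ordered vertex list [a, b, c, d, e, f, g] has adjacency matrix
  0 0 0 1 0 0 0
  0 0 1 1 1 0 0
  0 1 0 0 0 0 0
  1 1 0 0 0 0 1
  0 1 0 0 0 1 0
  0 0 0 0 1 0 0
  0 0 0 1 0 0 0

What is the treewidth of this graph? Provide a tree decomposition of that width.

Treewidth 1.
Bags: B1 = {b, e}  B2 = {b, d}  B3 = {d, g}  B4 = {b, c}  B5 = {a, d}  B6 = {e, f}
Tree: B1–B2, B2–B3, B1–B4, B3–B5, B1–B6

Each bag holds 2 vertices, so the decomposition has width 1, which upper-bounds the treewidth. Any graph with an edge has treewidth ≥ 1, and G has the edge e–b. Combining the bounds, tw(G) = 1.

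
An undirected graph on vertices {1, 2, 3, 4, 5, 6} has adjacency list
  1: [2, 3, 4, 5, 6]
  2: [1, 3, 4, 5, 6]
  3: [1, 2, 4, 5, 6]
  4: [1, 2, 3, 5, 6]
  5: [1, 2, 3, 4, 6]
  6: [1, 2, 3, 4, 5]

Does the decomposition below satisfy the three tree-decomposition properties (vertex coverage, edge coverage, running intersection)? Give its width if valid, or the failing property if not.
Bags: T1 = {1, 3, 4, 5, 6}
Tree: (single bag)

A tree decomposition must satisfy three properties: every vertex lies in some bag; for every edge, both endpoints lie together in some bag; and for every vertex, the bags containing it form a connected subtree. Here vertex 2 appears in no bag, so the decomposition is invalid.

No — vertex 2 appears in no bag.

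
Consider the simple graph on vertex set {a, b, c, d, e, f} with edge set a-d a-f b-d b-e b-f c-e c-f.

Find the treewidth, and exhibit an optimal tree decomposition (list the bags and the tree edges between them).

Every bag has size at most 3, so the width is 3 − 1 = 2 and tw(G) ≤ 2. The edges a–d–b–f–a form a cycle, so G is not a tree and its treewidth is at least 2. The upper and lower bounds meet at 2, so that is the treewidth.

Treewidth 2.
Bags: B1 = {a, d, f}  B2 = {b, d, f}  B3 = {b, c, f}  B4 = {b, c, e}
Tree: B1–B2, B2–B3, B3–B4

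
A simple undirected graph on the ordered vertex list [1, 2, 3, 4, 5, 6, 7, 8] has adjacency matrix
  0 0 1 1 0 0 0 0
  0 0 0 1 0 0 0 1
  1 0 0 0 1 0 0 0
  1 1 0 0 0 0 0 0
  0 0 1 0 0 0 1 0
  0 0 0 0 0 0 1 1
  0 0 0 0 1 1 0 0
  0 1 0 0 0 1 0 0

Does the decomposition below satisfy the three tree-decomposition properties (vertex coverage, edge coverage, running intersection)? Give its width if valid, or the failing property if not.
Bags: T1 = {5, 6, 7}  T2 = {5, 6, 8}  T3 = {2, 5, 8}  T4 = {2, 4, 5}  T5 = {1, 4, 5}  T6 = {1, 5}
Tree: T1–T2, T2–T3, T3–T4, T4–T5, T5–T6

A tree decomposition must satisfy three properties: every vertex lies in some bag; for every edge, both endpoints lie together in some bag; and for every vertex, the bags containing it form a connected subtree. Here vertex 3 appears in no bag, so the decomposition is invalid.

No — vertex 3 appears in no bag.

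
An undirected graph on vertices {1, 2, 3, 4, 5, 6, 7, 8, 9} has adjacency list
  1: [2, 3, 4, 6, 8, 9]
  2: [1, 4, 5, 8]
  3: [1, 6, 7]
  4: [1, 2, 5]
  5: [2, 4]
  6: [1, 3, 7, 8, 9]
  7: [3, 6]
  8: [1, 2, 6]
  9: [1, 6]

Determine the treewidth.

A width-2 tree decomposition is:
Bags: B1 = {1, 2, 4}  B2 = {1, 2, 8}  B3 = {1, 6, 8}  B4 = {1, 3, 6}  B5 = {1, 6, 9}  B6 = {3, 6, 7}  B7 = {2, 4, 5}
Tree: B1–B2, B2–B3, B3–B4, B3–B5, B4–B6, B1–B7
Every bag has size at most 3, so the width is 3 − 1 = 2 and tw(G) ≤ 2. Conversely, {1, 2, 8} is a clique of size 3, and the vertices of any clique must share a bag in every tree decomposition; so some bag has ≥ 3 vertices and tw(G) ≥ 2. Therefore the treewidth is 2.

2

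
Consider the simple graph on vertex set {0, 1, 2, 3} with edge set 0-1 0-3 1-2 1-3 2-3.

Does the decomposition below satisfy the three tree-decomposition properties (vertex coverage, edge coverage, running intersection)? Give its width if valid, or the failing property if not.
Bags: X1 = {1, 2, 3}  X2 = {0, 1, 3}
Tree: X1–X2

Checking the three conditions: (i) the bags cover all of {0, 1, 2, 3}; (ii) for each edge, some bag contains both endpoints; (iii) the bags containing any fixed vertex form a subtree. All hold, so the decomposition is valid with width 3 − 1 = 2.

Yes; width 2.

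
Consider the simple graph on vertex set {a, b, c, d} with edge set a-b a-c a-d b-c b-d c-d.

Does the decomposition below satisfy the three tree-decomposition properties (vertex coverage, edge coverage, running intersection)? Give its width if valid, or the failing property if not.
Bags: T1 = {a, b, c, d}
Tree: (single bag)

Yes; width 3.

Every vertex of G appears in some bag (union = {a, b, c, d}); every edge is covered by a bag; and for each vertex v the set of bags containing v is connected in the bag tree. The decomposition is therefore valid. The largest bag has 4 vertices, so the width is 3.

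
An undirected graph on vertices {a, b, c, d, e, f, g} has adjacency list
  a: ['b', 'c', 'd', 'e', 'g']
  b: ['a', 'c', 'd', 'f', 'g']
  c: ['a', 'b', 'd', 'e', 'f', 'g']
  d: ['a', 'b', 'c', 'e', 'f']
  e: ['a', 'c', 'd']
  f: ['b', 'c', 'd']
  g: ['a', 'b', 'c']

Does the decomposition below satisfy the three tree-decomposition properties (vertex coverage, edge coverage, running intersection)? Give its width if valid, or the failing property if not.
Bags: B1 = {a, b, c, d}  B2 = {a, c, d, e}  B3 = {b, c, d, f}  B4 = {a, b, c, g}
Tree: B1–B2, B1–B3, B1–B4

Checking the three conditions: (i) the bags cover all of {a, b, c, d, e, f, g}; (ii) for each edge, some bag contains both endpoints; (iii) the bags containing any fixed vertex form a subtree. All hold, so the decomposition is valid with width 4 − 1 = 3.

Yes; width 3.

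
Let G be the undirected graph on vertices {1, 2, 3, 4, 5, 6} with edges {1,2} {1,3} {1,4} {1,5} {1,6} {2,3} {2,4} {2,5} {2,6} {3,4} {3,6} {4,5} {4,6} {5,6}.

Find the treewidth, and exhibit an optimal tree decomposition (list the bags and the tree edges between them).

Treewidth 4.
One optimal decomposition is:
Bags: B1 = {1, 2, 3, 4, 6}  B2 = {1, 2, 4, 5, 6}
Tree: B1–B2

Each bag holds 5 vertices, so the decomposition has width 4, which upper-bounds the treewidth. Conversely, {1, 2, 3, 4, 6} is a clique of size 5, and the vertices of any clique must share a bag in every tree decomposition; so some bag has ≥ 5 vertices and tw(G) ≥ 4. Combining the bounds, tw(G) = 4.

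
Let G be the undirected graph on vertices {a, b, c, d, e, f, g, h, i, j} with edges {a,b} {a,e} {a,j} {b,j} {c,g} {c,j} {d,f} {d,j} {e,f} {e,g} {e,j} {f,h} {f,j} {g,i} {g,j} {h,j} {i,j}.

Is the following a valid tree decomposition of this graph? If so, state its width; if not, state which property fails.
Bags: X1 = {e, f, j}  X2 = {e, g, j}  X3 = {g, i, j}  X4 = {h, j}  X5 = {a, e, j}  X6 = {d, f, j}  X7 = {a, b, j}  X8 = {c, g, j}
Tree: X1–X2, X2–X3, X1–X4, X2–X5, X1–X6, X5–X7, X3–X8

A tree decomposition must satisfy three properties: every vertex lies in some bag; for every edge, both endpoints lie together in some bag; and for every vertex, the bags containing it form a connected subtree. Here edge (f,h) lies in no bag, so the decomposition is invalid.

No — edge (f,h) lies in no bag.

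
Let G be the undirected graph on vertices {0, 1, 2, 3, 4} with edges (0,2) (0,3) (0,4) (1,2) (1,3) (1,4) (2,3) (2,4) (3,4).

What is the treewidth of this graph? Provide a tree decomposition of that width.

The largest bag has 4 vertices, giving width 3; this decomposition certifies tw(G) ≤ 3. For the lower bound, the 4 vertices {0, 2, 3, 4} are pairwise adjacent, and any tree decomposition puts a clique entirely inside one bag — forcing width ≥ 3. Therefore the treewidth is 3.

Treewidth 3.
One such decomposition:
Bags: B1 = {0, 2, 3, 4}  B2 = {1, 2, 3, 4}
Tree: B1–B2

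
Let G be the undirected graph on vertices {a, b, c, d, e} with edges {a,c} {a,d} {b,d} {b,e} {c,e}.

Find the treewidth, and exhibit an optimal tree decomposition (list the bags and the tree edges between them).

Treewidth 2.
Bags: B1 = {a, b, d}  B2 = {a, b, e}  B3 = {a, c, e}
Tree: B1–B2, B2–B3

Every bag has size at most 3, so the width is 3 − 1 = 2 and tw(G) ≤ 2. For the lower bound, G contains the cycle a–d–b–e–c–a, so G is not a forest; only forests have treewidth ≤ 1, hence tw(G) ≥ 2. Hence tw(G) = 2 exactly.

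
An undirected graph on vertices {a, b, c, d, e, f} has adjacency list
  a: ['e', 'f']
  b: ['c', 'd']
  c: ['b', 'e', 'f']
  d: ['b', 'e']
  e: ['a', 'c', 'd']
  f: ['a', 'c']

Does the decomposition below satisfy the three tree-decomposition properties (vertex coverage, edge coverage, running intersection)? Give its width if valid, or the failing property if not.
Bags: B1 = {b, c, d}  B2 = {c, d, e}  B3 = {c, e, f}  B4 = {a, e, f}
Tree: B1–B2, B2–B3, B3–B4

Yes; width 2.

Every vertex of G appears in some bag (union = {a, b, c, d, e, f}); every edge is covered by a bag; and for each vertex v the set of bags containing v is connected in the bag tree. The decomposition is therefore valid. The largest bag has 3 vertices, so the width is 2.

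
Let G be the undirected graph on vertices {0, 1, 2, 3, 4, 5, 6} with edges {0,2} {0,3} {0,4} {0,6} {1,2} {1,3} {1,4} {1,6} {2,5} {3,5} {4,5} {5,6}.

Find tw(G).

A width-3 tree decomposition is:
Bags: B1 = {0, 1, 2, 5}  B2 = {0, 1, 3, 5}  B3 = {0, 1, 5, 6}  B4 = {0, 1, 4, 5}
Tree: B1–B2, B2–B3, B3–B4
Each bag holds 4 vertices, so the decomposition has width 3, which upper-bounds the treewidth. For the lower bound: the 4 vertex sets {1,2}, {0,3}, {5}, {6} are disjoint, each induces a connected subgraph, and every pair is joined by at least one edge of G. Contracting each set to a single vertex therefore yields K_{4} as a minor, and since treewidth is minor-monotone, tw(G) ≥ tw(K_{4}) = 3. Combining the bounds, tw(G) = 3.

3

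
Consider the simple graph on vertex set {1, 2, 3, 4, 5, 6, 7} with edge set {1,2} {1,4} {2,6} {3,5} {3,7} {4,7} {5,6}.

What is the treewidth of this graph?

A width-2 tree decomposition is:
Bags: B1 = {1, 2, 6}  B2 = {1, 5, 6}  B3 = {1, 3, 5}  B4 = {1, 3, 7}  B5 = {1, 4, 7}
Tree: B1–B2, B2–B3, B3–B4, B4–B5
The largest bag has 3 vertices, giving width 2; this decomposition certifies tw(G) ≤ 2. The edges 1–2–6–5–3–7–4–1 form a cycle, so G is not a tree and its treewidth is at least 2. Combining the bounds, tw(G) = 2.

2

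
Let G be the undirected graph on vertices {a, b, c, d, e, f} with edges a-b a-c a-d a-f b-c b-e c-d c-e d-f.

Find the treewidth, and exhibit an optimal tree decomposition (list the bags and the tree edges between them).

Every bag has size at most 3, so the width is 3 − 1 = 2 and tw(G) ≤ 2. On the other hand G contains the 3-clique {b, c, e}. A clique must lie in a single bag of any decomposition, so no decomposition can have width below 2. The upper and lower bounds meet at 2, so that is the treewidth.

Treewidth 2.
One optimal decomposition is:
Bags: B1 = {a, d, f}  B2 = {a, c, d}  B3 = {a, b, c}  B4 = {b, c, e}
Tree: B1–B2, B2–B3, B3–B4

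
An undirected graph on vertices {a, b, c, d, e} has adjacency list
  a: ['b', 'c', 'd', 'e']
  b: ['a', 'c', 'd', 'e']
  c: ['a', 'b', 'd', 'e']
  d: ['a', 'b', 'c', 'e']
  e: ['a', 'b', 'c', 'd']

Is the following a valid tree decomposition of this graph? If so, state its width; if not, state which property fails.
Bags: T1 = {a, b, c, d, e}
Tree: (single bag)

Yes; width 4.

Vertex coverage: the bags together contain {a, b, c, d, e}, the full vertex set. Edge coverage: each edge of G has both endpoints in at least one bag. Running intersection: for every vertex, the bags containing it form a connected subtree. All three properties hold, so this is a valid tree decomposition of width max|bag| − 1 = 4, and hence tw(G) ≤ 4.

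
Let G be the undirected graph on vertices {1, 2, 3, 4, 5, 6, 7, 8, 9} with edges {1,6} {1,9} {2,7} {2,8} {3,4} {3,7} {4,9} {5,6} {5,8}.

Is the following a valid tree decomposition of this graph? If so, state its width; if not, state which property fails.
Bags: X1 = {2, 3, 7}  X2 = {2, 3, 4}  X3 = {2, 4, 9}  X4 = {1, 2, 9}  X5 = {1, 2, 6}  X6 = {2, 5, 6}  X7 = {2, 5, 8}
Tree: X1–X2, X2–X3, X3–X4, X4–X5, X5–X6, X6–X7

Yes; width 2.

Every vertex of G appears in some bag (union = {1, 2, 3, 4, 5, 6, 7, 8, 9}); every edge is covered by a bag; and for each vertex v the set of bags containing v is connected in the bag tree. The decomposition is therefore valid. The largest bag has 3 vertices, so the width is 2.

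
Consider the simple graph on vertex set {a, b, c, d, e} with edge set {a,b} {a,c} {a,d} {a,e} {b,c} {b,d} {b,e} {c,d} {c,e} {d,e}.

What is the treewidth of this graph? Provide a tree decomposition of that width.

Treewidth 4.
One optimal decomposition is:
Bags: B1 = {a, b, c, d, e}
Tree: (single bag)

A single bag containing all 5 vertices is trivially a valid decomposition of width 4. For the lower bound, the 5 vertices {a, b, c, d, e} are pairwise adjacent, and any tree decomposition puts a clique entirely inside one bag — forcing width ≥ 4. Combining the bounds, tw(G) = 4.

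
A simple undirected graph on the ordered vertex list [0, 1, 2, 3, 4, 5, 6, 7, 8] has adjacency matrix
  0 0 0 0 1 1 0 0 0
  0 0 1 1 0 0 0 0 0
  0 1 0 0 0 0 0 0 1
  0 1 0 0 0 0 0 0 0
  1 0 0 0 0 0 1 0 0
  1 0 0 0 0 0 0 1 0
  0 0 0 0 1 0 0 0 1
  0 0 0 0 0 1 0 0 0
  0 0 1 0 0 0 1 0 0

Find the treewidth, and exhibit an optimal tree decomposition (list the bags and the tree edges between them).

The largest bag has 2 vertices, giving width 1; this decomposition certifies tw(G) ≤ 1. Since G has at least one edge (e.g. 3–1), it is not an edgeless graph, so tw(G) ≥ 1. Hence tw(G) = 1 exactly.

Treewidth 1.
Bags: B1 = {1, 3}  B2 = {1, 2}  B3 = {2, 8}  B4 = {6, 8}  B5 = {4, 6}  B6 = {0, 4}  B7 = {0, 5}  B8 = {5, 7}
Tree: B1–B2, B2–B3, B3–B4, B4–B5, B5–B6, B6–B7, B7–B8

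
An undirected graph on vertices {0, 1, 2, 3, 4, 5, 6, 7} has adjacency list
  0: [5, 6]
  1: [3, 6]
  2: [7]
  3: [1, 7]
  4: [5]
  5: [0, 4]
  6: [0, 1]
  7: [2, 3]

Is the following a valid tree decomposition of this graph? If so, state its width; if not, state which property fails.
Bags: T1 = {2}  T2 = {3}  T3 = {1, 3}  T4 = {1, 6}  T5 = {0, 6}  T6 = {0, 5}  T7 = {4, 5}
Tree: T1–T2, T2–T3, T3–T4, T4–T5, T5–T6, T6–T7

A tree decomposition must satisfy three properties: every vertex lies in some bag; for every edge, both endpoints lie together in some bag; and for every vertex, the bags containing it form a connected subtree. Here vertex 7 appears in no bag, so the decomposition is invalid.

No — vertex 7 appears in no bag.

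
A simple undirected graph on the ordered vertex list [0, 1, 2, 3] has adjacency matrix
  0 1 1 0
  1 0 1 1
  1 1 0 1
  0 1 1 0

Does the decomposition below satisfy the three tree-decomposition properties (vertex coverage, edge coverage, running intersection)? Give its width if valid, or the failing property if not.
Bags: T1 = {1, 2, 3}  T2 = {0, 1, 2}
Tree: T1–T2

Yes; width 2.

Checking the three conditions: (i) the bags cover all of {0, 1, 2, 3}; (ii) for each edge, some bag contains both endpoints; (iii) the bags containing any fixed vertex form a subtree. All hold, so the decomposition is valid with width 3 − 1 = 2.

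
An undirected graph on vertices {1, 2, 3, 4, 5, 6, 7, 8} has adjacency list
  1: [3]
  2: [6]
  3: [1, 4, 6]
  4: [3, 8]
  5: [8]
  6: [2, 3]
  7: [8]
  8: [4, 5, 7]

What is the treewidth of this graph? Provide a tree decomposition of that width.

Treewidth 1.
One optimal decomposition is:
Bags: B1 = {4, 8}  B2 = {7, 8}  B3 = {3, 4}  B4 = {5, 8}  B5 = {1, 3}  B6 = {3, 6}  B7 = {2, 6}
Tree: B1–B2, B1–B3, B2–B4, B3–B5, B5–B6, B6–B7

The largest bag has 2 vertices, giving width 1; this decomposition certifies tw(G) ≤ 1. Any graph with an edge has treewidth ≥ 1, and G has the edge 8–4. Combining the bounds, tw(G) = 1.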